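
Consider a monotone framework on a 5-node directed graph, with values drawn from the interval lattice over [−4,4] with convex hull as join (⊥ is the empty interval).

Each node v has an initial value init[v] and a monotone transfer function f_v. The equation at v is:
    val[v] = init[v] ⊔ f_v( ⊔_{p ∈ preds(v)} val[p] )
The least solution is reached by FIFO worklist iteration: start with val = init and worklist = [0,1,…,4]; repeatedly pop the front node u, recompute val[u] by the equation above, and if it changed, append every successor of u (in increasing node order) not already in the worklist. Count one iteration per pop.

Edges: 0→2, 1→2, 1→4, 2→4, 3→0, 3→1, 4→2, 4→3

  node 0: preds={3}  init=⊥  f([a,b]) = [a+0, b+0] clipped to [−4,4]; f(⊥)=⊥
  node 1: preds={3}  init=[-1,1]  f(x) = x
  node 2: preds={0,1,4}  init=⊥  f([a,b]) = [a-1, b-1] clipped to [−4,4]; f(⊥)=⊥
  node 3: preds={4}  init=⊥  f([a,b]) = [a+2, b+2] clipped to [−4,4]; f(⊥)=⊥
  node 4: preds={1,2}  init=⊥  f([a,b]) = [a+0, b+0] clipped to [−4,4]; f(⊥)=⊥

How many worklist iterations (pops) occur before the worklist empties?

23

Trace (23 dequeues):
  [1] u=0 | in ⊥ | out ⊥ | ==
  [2] u=1 | in ⊥ | out [-1,1] | ==
  [3] u=2 | in [-1,1] | out [-2,0] | prev ⊥ | push {}
  [4] u=3 | in ⊥ | out ⊥ | ==
  [5] u=4 | in [-2,1] | out [-2,1] | prev ⊥ | push {2,3}
  [6] u=2 | in [-2,1] | out [-3,0] | prev [-2,0] | push {4}
  [7] u=3 | in [-2,1] | out [0,3] | prev ⊥ | push {0,1}
  [8] u=4 | in [-3,1] | out [-3,1] | prev [-2,1] | push {2,3}
  [9] u=0 | in [0,3] | out [0,3] | prev ⊥ | push {}
  [10] u=1 | in [0,3] | out [-1,3] | prev [-1,1] | push {4}
  [11] u=2 | in [-3,3] | out [-4,2] | prev [-3,0] | push {}
  [12] u=3 | in [-3,1] | out [-1,3] | prev [0,3] | push {0,1}
  [13] u=4 | in [-4,3] | out [-4,3] | prev [-3,1] | push {2,3}
  [14] u=0 | in [-1,3] | out [-1,3] | prev [0,3] | push {}
  [15] u=1 | in [-1,3] | out [-1,3] | ==
  [16] u=2 | in [-4,3] | out [-4,2] | ==
  [17] u=3 | in [-4,3] | out [-2,4] | prev [-1,3] | push {0,1}
  [18] u=0 | in [-2,4] | out [-2,4] | prev [-1,3] | push {2}
  [19] u=1 | in [-2,4] | out [-2,4] | prev [-1,3] | push {4}
  [20] u=2 | in [-4,4] | out [-4,3] | prev [-4,2] | push {}
  [21] u=4 | in [-4,4] | out [-4,4] | prev [-4,3] | push {2,3}
  [22] u=2 | in [-4,4] | out [-4,3] | ==
  [23] u=3 | in [-4,4] | out [-2,4] | ==

Converged values:
  [0] [-2,4]
  [1] [-2,4]
  [2] [-4,3]
  [3] [-2,4]
  [4] [-4,4]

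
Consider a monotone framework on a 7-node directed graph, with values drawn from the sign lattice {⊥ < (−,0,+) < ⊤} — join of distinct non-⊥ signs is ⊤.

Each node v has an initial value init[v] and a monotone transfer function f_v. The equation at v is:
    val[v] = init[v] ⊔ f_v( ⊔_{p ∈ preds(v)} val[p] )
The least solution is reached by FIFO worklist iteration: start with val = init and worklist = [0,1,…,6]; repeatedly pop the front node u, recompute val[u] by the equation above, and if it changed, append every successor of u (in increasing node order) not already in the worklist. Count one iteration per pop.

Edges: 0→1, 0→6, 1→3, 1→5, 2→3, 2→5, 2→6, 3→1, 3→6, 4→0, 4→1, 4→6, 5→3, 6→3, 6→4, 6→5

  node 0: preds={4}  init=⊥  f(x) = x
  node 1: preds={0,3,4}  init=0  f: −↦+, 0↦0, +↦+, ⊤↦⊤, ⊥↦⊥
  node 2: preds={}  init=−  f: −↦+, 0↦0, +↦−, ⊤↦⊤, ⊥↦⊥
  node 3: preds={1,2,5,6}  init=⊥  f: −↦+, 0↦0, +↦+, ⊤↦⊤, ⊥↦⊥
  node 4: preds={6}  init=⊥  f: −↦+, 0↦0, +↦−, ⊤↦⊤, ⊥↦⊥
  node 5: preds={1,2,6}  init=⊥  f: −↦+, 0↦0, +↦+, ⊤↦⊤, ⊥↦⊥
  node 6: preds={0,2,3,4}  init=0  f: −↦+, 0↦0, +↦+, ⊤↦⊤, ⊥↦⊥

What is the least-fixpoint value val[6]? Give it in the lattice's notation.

⊤

Worklist (17 pops):
  #1 pop 0: in=⊥ → ⊥ (no change)
  #2 pop 1: in=⊥ → 0 (no change)
  #3 pop 2: in=⊥ → − (no change)
  #4 pop 3: in=⊤ → ⊤ (was ⊥); enqueue [1]
  #5 pop 4: in=0 → 0 (was ⊥); enqueue [0]
  #6 pop 5: in=⊤ → ⊤ (was ⊥); enqueue [3]
  #7 pop 6: in=⊤ → ⊤ (was 0); enqueue [4,5]
  #8 pop 1: in=⊤ → ⊤ (was 0); enqueue []
  #9 pop 0: in=0 → 0 (was ⊥); enqueue [1,6]
  #10 pop 3: in=⊤ → ⊤ (no change)
  #11 pop 4: in=⊤ → ⊤ (was 0); enqueue [0]
  #12 pop 5: in=⊤ → ⊤ (no change)
  #13 pop 1: in=⊤ → ⊤ (no change)
  #14 pop 6: in=⊤ → ⊤ (no change)
  #15 pop 0: in=⊤ → ⊤ (was 0); enqueue [1,6]
  #16 pop 1: in=⊤ → ⊤ (no change)
  #17 pop 6: in=⊤ → ⊤ (no change)

Fixpoint:
  val[0] = ⊤
  val[1] = ⊤
  val[2] = −
  val[3] = ⊤
  val[4] = ⊤
  val[5] = ⊤
  val[6] = ⊤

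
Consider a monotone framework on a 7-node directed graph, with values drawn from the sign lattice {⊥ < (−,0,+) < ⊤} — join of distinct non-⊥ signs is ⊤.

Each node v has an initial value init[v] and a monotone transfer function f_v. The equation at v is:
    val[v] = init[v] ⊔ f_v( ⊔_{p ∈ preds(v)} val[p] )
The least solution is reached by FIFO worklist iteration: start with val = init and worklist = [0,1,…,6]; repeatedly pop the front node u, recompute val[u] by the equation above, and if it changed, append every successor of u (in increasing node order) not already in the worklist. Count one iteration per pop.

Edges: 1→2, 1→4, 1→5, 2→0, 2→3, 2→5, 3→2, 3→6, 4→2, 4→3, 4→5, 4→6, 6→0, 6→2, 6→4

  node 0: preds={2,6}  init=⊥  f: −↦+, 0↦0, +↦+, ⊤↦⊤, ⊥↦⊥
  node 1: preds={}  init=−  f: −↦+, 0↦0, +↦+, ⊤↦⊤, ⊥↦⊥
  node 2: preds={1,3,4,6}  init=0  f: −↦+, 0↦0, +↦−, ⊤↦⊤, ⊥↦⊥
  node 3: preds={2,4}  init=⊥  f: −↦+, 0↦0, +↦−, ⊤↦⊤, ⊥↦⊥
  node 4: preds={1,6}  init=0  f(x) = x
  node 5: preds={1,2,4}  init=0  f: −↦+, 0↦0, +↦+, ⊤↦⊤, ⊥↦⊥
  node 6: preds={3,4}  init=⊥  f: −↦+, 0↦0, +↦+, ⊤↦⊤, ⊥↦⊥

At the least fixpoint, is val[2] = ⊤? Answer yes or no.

Iteration log — 11 steps:
  step 1. node 0  ⊔preds=0  new=0  old=⊥  +wl: 
  step 2. node 1  ⊔preds=⊥  new=−  stable
  step 3. node 2  ⊔preds=⊤  new=⊤  old=0  +wl: 0
  step 4. node 3  ⊔preds=⊤  new=⊤  old=⊥  +wl: 2
  step 5. node 4  ⊔preds=−  new=⊤  old=0  +wl: 3
  step 6. node 5  ⊔preds=⊤  new=⊤  old=0  +wl: 
  step 7. node 6  ⊔preds=⊤  new=⊤  old=⊥  +wl: 4
  step 8. node 0  ⊔preds=⊤  new=⊤  old=0  +wl: 
  step 9. node 2  ⊔preds=⊤  new=⊤  stable
  step 10. node 3  ⊔preds=⊤  new=⊤  stable
  step 11. node 4  ⊔preds=⊤  new=⊤  stable

Least fixpoint reached:
  node 0: ⊤
  node 1: −
  node 2: ⊤
  node 3: ⊤
  node 4: ⊤
  node 5: ⊤
  node 6: ⊤

yes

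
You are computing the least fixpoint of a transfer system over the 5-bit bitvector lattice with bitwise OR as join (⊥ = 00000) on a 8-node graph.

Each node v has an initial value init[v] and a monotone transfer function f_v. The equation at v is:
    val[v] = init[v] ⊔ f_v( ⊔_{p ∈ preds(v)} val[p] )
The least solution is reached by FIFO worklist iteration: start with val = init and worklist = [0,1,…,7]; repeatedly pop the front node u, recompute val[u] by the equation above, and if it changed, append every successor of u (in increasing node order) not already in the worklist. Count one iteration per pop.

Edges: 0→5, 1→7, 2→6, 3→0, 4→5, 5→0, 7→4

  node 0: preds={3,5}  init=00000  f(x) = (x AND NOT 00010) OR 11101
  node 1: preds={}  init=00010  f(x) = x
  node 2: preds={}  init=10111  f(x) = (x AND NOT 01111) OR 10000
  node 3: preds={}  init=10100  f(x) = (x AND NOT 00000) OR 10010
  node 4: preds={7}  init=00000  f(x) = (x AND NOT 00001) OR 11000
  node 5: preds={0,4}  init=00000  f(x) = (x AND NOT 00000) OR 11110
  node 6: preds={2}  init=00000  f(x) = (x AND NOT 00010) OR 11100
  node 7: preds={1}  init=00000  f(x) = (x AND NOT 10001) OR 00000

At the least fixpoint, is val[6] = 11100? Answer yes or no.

no

Iteration log — 11 steps:
  step 1. node 0  ⊔preds=10100  new=11101  old=00000  +wl: 
  step 2. node 1  ⊔preds=00000  new=00010  stable
  step 3. node 2  ⊔preds=00000  new=10111  stable
  step 4. node 3  ⊔preds=00000  new=10110  old=10100  +wl: 0
  step 5. node 4  ⊔preds=00000  new=11000  old=00000  +wl: 
  step 6. node 5  ⊔preds=11101  new=11111  old=00000  +wl: 
  step 7. node 6  ⊔preds=10111  new=11101  old=00000  +wl: 
  step 8. node 7  ⊔preds=00010  new=00010  old=00000  +wl: 4
  step 9. node 0  ⊔preds=11111  new=11101  stable
  step 10. node 4  ⊔preds=00010  new=11010  old=11000  +wl: 5
  step 11. node 5  ⊔preds=11111  new=11111  stable

Least fixpoint reached:
  node 0: 11101
  node 1: 00010
  node 2: 10111
  node 3: 10110
  node 4: 11010
  node 5: 11111
  node 6: 11101
  node 7: 00010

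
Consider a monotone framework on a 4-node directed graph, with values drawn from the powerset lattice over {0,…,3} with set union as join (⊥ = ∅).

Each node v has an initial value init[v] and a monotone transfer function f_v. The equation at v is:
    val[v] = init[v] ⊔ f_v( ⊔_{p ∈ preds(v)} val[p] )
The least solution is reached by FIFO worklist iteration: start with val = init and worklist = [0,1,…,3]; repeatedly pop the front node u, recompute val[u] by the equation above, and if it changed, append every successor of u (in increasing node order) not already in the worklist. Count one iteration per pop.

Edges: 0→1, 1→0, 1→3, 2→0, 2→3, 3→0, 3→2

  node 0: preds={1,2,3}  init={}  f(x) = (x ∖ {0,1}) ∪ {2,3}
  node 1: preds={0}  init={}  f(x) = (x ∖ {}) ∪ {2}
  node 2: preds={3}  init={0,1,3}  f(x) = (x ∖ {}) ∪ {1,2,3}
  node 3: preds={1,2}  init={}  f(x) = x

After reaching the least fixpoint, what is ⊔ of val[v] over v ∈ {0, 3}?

Worklist (6 pops):
  #1 pop 0: in={0,1,3} → {2,3} (was {}); enqueue []
  #2 pop 1: in={2,3} → {2,3} (was {}); enqueue [0]
  #3 pop 2: in={} → {0,1,2,3} (was {0,1,3}); enqueue []
  #4 pop 3: in={0,1,2,3} → {0,1,2,3} (was {}); enqueue [2]
  #5 pop 0: in={0,1,2,3} → {2,3} (no change)
  #6 pop 2: in={0,1,2,3} → {0,1,2,3} (no change)

Fixpoint:
  val[0] = {2,3}
  val[1] = {2,3}
  val[2] = {0,1,2,3}
  val[3] = {0,1,2,3}

{0,1,2,3}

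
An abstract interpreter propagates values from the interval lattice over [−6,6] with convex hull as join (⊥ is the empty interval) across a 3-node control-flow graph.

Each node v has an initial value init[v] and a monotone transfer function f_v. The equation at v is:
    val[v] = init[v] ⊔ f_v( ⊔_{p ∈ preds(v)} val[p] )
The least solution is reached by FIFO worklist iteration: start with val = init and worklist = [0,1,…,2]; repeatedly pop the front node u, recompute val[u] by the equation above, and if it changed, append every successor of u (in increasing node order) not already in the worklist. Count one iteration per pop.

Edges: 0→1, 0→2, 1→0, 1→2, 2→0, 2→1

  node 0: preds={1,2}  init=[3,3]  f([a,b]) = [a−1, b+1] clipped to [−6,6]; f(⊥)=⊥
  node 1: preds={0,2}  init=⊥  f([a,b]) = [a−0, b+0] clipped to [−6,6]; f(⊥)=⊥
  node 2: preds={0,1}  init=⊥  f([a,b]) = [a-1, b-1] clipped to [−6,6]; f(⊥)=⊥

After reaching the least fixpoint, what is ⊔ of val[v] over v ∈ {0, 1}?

Iteration log — 19 steps:
  step 1. node 0  ⊔preds=⊥  new=[3,3]  stable
  step 2. node 1  ⊔preds=[3,3]  new=[3,3]  old=⊥  +wl: 0
  step 3. node 2  ⊔preds=[3,3]  new=[2,2]  old=⊥  +wl: 1
  step 4. node 0  ⊔preds=[2,3]  new=[1,4]  old=[3,3]  +wl: 2
  step 5. node 1  ⊔preds=[1,4]  new=[1,4]  old=[3,3]  +wl: 0
  step 6. node 2  ⊔preds=[1,4]  new=[0,3]  old=[2,2]  +wl: 1
  step 7. node 0  ⊔preds=[0,4]  new=[-1,5]  old=[1,4]  +wl: 2
  step 8. node 1  ⊔preds=[-1,5]  new=[-1,5]  old=[1,4]  +wl: 0
  step 9. node 2  ⊔preds=[-1,5]  new=[-2,4]  old=[0,3]  +wl: 1
  step 10. node 0  ⊔preds=[-2,5]  new=[-3,6]  old=[-1,5]  +wl: 2
  step 11. node 1  ⊔preds=[-3,6]  new=[-3,6]  old=[-1,5]  +wl: 0
  step 12. node 2  ⊔preds=[-3,6]  new=[-4,5]  old=[-2,4]  +wl: 1
  step 13. node 0  ⊔preds=[-4,6]  new=[-5,6]  old=[-3,6]  +wl: 2
  step 14. node 1  ⊔preds=[-5,6]  new=[-5,6]  old=[-3,6]  +wl: 0
  step 15. node 2  ⊔preds=[-5,6]  new=[-6,5]  old=[-4,5]  +wl: 1
  step 16. node 0  ⊔preds=[-6,6]  new=[-6,6]  old=[-5,6]  +wl: 2
  step 17. node 1  ⊔preds=[-6,6]  new=[-6,6]  old=[-5,6]  +wl: 0
  step 18. node 2  ⊔preds=[-6,6]  new=[-6,5]  stable
  step 19. node 0  ⊔preds=[-6,6]  new=[-6,6]  stable

Least fixpoint reached:
  node 0: [-6,6]
  node 1: [-6,6]
  node 2: [-6,5]

[-6,6]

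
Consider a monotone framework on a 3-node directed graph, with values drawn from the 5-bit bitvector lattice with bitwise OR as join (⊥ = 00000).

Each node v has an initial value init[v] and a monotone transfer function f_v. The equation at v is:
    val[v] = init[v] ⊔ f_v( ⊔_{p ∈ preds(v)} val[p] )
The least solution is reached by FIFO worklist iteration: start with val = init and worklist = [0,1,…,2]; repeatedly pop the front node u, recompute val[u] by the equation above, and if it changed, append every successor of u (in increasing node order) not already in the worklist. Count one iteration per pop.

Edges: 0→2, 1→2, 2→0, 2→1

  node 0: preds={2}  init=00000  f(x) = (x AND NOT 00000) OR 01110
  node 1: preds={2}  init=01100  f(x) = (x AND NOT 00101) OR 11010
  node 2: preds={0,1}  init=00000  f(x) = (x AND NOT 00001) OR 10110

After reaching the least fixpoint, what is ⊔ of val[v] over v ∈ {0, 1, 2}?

Iteration log — 6 steps:
  step 1. node 0  ⊔preds=00000  new=01110  old=00000  +wl: 
  step 2. node 1  ⊔preds=00000  new=11110  old=01100  +wl: 
  step 3. node 2  ⊔preds=11110  new=11110  old=00000  +wl: 0,1
  step 4. node 0  ⊔preds=11110  new=11110  old=01110  +wl: 2
  step 5. node 1  ⊔preds=11110  new=11110  stable
  step 6. node 2  ⊔preds=11110  new=11110  stable

Least fixpoint reached:
  node 0: 11110
  node 1: 11110
  node 2: 11110

11110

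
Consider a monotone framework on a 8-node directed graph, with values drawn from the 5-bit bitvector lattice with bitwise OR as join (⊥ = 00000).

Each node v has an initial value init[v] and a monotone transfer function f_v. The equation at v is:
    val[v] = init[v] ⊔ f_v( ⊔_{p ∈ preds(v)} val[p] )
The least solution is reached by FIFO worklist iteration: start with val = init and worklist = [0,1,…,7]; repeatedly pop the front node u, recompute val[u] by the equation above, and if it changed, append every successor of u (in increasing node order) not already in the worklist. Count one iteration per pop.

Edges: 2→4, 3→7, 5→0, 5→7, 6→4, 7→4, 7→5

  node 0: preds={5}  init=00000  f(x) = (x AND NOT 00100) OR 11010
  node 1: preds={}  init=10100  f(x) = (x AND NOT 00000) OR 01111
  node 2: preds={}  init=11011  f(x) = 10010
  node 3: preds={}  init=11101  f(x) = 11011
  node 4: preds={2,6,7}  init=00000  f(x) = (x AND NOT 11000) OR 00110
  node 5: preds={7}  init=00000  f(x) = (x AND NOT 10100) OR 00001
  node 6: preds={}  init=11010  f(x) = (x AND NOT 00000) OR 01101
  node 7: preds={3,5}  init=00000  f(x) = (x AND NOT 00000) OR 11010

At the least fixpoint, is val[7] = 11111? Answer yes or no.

yes

Trace (13 dequeues):
  [1] u=0 | in 00000 | out 11010 | prev 00000 | push {}
  [2] u=1 | in 00000 | out 11111 | prev 10100 | push {}
  [3] u=2 | in 00000 | out 11011 | ==
  [4] u=3 | in 00000 | out 11111 | prev 11101 | push {}
  [5] u=4 | in 11011 | out 00111 | prev 00000 | push {}
  [6] u=5 | in 00000 | out 00001 | prev 00000 | push {0}
  [7] u=6 | in 00000 | out 11111 | prev 11010 | push {4}
  [8] u=7 | in 11111 | out 11111 | prev 00000 | push {5}
  [9] u=0 | in 00001 | out 11011 | prev 11010 | push {}
  [10] u=4 | in 11111 | out 00111 | ==
  [11] u=5 | in 11111 | out 01011 | prev 00001 | push {0,7}
  [12] u=0 | in 01011 | out 11011 | ==
  [13] u=7 | in 11111 | out 11111 | ==

Converged values:
  [0] 11011
  [1] 11111
  [2] 11011
  [3] 11111
  [4] 00111
  [5] 01011
  [6] 11111
  [7] 11111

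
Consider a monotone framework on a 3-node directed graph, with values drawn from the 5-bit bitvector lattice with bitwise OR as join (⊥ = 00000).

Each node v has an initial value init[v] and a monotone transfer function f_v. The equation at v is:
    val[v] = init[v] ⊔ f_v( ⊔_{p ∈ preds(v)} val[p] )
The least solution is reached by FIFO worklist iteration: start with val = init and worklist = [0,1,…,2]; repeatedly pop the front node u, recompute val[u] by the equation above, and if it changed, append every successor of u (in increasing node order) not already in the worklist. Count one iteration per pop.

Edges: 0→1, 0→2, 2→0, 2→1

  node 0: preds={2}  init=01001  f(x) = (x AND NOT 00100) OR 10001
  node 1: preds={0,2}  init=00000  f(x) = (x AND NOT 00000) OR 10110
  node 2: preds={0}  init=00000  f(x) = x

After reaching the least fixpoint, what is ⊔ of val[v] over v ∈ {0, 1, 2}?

Iteration log — 5 steps:
  step 1. node 0  ⊔preds=00000  new=11001  old=01001  +wl: 
  step 2. node 1  ⊔preds=11001  new=11111  old=00000  +wl: 
  step 3. node 2  ⊔preds=11001  new=11001  old=00000  +wl: 0,1
  step 4. node 0  ⊔preds=11001  new=11001  stable
  step 5. node 1  ⊔preds=11001  new=11111  stable

Least fixpoint reached:
  node 0: 11001
  node 1: 11111
  node 2: 11001

11111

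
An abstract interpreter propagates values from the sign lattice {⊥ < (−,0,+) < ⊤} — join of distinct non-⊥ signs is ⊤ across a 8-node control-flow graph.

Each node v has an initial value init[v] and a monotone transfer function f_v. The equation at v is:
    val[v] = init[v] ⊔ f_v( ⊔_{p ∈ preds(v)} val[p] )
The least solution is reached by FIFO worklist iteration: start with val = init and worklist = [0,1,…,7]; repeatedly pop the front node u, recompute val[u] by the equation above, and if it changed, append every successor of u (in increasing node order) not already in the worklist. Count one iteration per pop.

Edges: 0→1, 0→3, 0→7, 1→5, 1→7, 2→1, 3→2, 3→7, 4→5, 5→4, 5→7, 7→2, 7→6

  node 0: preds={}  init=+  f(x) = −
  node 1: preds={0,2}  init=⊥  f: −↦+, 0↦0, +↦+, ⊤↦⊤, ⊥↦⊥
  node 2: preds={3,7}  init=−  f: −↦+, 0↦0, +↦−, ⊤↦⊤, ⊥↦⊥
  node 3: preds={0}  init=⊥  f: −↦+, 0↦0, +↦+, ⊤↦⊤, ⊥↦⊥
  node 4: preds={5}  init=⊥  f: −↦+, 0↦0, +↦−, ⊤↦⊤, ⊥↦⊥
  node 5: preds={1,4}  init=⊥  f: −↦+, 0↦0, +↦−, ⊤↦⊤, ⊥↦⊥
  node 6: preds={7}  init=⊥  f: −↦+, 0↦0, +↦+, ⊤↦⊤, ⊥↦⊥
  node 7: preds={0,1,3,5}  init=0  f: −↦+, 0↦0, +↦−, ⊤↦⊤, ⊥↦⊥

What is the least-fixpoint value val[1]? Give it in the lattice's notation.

Iteration log — 13 steps:
  step 1. node 0  ⊔preds=⊥  new=⊤  old=+  +wl: 
  step 2. node 1  ⊔preds=⊤  new=⊤  old=⊥  +wl: 
  step 3. node 2  ⊔preds=0  new=⊤  old=−  +wl: 1
  step 4. node 3  ⊔preds=⊤  new=⊤  old=⊥  +wl: 2
  step 5. node 4  ⊔preds=⊥  new=⊥  stable
  step 6. node 5  ⊔preds=⊤  new=⊤  old=⊥  +wl: 4
  step 7. node 6  ⊔preds=0  new=0  old=⊥  +wl: 
  step 8. node 7  ⊔preds=⊤  new=⊤  old=0  +wl: 6
  step 9. node 1  ⊔preds=⊤  new=⊤  stable
  step 10. node 2  ⊔preds=⊤  new=⊤  stable
  step 11. node 4  ⊔preds=⊤  new=⊤  old=⊥  +wl: 5
  step 12. node 6  ⊔preds=⊤  new=⊤  old=0  +wl: 
  step 13. node 5  ⊔preds=⊤  new=⊤  stable

Least fixpoint reached:
  node 0: ⊤
  node 1: ⊤
  node 2: ⊤
  node 3: ⊤
  node 4: ⊤
  node 5: ⊤
  node 6: ⊤
  node 7: ⊤

⊤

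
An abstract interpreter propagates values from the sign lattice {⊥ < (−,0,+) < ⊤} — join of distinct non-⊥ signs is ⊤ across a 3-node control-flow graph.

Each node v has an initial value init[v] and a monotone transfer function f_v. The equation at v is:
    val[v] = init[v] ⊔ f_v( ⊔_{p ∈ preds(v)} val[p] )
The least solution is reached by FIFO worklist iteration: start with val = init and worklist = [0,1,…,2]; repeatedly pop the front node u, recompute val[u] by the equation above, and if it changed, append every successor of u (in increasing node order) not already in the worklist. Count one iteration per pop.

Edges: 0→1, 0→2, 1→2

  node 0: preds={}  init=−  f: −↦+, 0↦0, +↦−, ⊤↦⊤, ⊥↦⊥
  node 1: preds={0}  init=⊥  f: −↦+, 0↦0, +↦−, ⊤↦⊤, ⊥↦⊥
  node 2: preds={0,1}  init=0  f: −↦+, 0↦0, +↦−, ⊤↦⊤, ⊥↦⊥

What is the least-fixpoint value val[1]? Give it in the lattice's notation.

+

Worklist (3 pops):
  #1 pop 0: in=⊥ → − (no change)
  #2 pop 1: in=− → + (was ⊥); enqueue []
  #3 pop 2: in=⊤ → ⊤ (was 0); enqueue []

Fixpoint:
  val[0] = −
  val[1] = +
  val[2] = ⊤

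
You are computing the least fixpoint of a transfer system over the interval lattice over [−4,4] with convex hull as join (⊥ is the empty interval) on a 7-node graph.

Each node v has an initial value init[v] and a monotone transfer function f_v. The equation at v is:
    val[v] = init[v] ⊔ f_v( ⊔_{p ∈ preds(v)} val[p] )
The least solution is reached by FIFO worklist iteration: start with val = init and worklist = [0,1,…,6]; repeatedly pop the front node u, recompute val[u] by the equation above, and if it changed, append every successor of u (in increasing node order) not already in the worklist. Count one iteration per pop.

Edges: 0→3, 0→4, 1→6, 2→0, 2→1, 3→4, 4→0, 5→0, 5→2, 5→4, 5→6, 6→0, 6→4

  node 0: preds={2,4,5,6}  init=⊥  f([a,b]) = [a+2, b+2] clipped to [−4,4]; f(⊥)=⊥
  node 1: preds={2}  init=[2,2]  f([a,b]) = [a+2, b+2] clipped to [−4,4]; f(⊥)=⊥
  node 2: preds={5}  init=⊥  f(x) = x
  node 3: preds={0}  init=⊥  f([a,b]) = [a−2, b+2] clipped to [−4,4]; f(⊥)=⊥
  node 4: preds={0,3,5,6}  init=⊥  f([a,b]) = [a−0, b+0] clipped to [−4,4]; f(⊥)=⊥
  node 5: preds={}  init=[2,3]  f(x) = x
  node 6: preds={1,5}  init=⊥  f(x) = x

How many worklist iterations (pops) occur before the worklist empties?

Iteration log — 13 steps:
  step 1. node 0  ⊔preds=[2,3]  new=[4,4]  old=⊥  +wl: 
  step 2. node 1  ⊔preds=⊥  new=[2,2]  stable
  step 3. node 2  ⊔preds=[2,3]  new=[2,3]  old=⊥  +wl: 0,1
  step 4. node 3  ⊔preds=[4,4]  new=[2,4]  old=⊥  +wl: 
  step 5. node 4  ⊔preds=[2,4]  new=[2,4]  old=⊥  +wl: 
  step 6. node 5  ⊔preds=⊥  new=[2,3]  stable
  step 7. node 6  ⊔preds=[2,3]  new=[2,3]  old=⊥  +wl: 4
  step 8. node 0  ⊔preds=[2,4]  new=[4,4]  stable
  step 9. node 1  ⊔preds=[2,3]  new=[2,4]  old=[2,2]  +wl: 6
  step 10. node 4  ⊔preds=[2,4]  new=[2,4]  stable
  step 11. node 6  ⊔preds=[2,4]  new=[2,4]  old=[2,3]  +wl: 0,4
  step 12. node 0  ⊔preds=[2,4]  new=[4,4]  stable
  step 13. node 4  ⊔preds=[2,4]  new=[2,4]  stable

Least fixpoint reached:
  node 0: [4,4]
  node 1: [2,4]
  node 2: [2,3]
  node 3: [2,4]
  node 4: [2,4]
  node 5: [2,3]
  node 6: [2,4]

13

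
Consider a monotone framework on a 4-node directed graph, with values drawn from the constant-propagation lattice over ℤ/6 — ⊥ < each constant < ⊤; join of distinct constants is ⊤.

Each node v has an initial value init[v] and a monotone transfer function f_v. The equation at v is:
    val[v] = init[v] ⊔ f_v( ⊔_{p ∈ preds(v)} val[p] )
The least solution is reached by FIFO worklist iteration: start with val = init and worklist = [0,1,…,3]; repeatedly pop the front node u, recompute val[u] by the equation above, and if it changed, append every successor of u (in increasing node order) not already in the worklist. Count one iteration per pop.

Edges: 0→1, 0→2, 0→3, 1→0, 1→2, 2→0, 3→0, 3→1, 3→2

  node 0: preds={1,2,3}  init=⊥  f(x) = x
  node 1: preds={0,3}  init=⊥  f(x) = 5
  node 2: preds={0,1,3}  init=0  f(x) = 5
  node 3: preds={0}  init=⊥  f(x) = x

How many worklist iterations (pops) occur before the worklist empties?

Iteration log — 11 steps:
  step 1. node 0  ⊔preds=0  new=0  old=⊥  +wl: 
  step 2. node 1  ⊔preds=0  new=5  old=⊥  +wl: 0
  step 3. node 2  ⊔preds=⊤  new=⊤  old=0  +wl: 
  step 4. node 3  ⊔preds=0  new=0  old=⊥  +wl: 1,2
  step 5. node 0  ⊔preds=⊤  new=⊤  old=0  +wl: 3
  step 6. node 1  ⊔preds=⊤  new=5  stable
  step 7. node 2  ⊔preds=⊤  new=⊤  stable
  step 8. node 3  ⊔preds=⊤  new=⊤  old=0  +wl: 0,1,2
  step 9. node 0  ⊔preds=⊤  new=⊤  stable
  step 10. node 1  ⊔preds=⊤  new=5  stable
  step 11. node 2  ⊔preds=⊤  new=⊤  stable

Least fixpoint reached:
  node 0: ⊤
  node 1: 5
  node 2: ⊤
  node 3: ⊤

11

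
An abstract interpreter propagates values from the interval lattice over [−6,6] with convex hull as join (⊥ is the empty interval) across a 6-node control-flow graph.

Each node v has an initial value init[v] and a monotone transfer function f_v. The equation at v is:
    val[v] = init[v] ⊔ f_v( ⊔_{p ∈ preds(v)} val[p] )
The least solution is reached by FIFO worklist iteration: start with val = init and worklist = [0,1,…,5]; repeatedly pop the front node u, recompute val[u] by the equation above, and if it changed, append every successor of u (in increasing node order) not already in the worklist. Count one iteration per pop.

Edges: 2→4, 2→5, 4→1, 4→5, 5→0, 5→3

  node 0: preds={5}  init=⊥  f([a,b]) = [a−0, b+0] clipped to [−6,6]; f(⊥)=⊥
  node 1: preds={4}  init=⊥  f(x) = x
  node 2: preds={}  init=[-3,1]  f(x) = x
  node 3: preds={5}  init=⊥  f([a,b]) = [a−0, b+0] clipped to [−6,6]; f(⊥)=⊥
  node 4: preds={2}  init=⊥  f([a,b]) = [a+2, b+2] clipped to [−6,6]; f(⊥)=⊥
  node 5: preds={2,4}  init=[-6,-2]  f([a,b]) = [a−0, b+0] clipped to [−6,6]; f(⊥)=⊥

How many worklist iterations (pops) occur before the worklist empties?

Worklist (9 pops):
  #1 pop 0: in=[-6,-2] → [-6,-2] (was ⊥); enqueue []
  #2 pop 1: in=⊥ → ⊥ (no change)
  #3 pop 2: in=⊥ → [-3,1] (no change)
  #4 pop 3: in=[-6,-2] → [-6,-2] (was ⊥); enqueue []
  #5 pop 4: in=[-3,1] → [-1,3] (was ⊥); enqueue [1]
  #6 pop 5: in=[-3,3] → [-6,3] (was [-6,-2]); enqueue [0,3]
  #7 pop 1: in=[-1,3] → [-1,3] (was ⊥); enqueue []
  #8 pop 0: in=[-6,3] → [-6,3] (was [-6,-2]); enqueue []
  #9 pop 3: in=[-6,3] → [-6,3] (was [-6,-2]); enqueue []

Fixpoint:
  val[0] = [-6,3]
  val[1] = [-1,3]
  val[2] = [-3,1]
  val[3] = [-6,3]
  val[4] = [-1,3]
  val[5] = [-6,3]

9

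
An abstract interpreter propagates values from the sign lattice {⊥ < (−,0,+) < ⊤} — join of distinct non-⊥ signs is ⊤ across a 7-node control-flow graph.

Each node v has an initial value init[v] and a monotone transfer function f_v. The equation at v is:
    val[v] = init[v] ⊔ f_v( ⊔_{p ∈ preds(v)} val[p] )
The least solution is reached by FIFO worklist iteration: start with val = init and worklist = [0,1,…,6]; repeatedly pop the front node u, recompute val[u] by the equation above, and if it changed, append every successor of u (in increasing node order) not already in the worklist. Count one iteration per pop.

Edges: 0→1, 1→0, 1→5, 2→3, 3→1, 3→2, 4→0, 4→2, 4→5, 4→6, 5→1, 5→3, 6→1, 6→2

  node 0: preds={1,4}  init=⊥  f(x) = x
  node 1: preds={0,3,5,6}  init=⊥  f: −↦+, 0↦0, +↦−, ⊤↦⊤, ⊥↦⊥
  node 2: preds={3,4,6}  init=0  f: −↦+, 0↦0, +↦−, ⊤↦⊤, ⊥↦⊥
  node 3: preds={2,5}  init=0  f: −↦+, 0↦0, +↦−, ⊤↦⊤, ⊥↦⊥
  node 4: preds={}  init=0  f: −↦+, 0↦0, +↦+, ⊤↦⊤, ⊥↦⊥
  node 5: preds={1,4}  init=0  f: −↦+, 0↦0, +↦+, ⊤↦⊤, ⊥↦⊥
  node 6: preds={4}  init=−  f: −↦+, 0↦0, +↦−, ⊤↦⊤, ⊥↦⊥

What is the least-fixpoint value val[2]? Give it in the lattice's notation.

Trace (11 dequeues):
  [1] u=0 | in 0 | out 0 | prev ⊥ | push {}
  [2] u=1 | in ⊤ | out ⊤ | prev ⊥ | push {0}
  [3] u=2 | in ⊤ | out ⊤ | prev 0 | push {}
  [4] u=3 | in ⊤ | out ⊤ | prev 0 | push {1,2}
  [5] u=4 | in ⊥ | out 0 | ==
  [6] u=5 | in ⊤ | out ⊤ | prev 0 | push {3}
  [7] u=6 | in 0 | out ⊤ | prev − | push {}
  [8] u=0 | in ⊤ | out ⊤ | prev 0 | push {}
  [9] u=1 | in ⊤ | out ⊤ | ==
  [10] u=2 | in ⊤ | out ⊤ | ==
  [11] u=3 | in ⊤ | out ⊤ | ==

Converged values:
  [0] ⊤
  [1] ⊤
  [2] ⊤
  [3] ⊤
  [4] 0
  [5] ⊤
  [6] ⊤

⊤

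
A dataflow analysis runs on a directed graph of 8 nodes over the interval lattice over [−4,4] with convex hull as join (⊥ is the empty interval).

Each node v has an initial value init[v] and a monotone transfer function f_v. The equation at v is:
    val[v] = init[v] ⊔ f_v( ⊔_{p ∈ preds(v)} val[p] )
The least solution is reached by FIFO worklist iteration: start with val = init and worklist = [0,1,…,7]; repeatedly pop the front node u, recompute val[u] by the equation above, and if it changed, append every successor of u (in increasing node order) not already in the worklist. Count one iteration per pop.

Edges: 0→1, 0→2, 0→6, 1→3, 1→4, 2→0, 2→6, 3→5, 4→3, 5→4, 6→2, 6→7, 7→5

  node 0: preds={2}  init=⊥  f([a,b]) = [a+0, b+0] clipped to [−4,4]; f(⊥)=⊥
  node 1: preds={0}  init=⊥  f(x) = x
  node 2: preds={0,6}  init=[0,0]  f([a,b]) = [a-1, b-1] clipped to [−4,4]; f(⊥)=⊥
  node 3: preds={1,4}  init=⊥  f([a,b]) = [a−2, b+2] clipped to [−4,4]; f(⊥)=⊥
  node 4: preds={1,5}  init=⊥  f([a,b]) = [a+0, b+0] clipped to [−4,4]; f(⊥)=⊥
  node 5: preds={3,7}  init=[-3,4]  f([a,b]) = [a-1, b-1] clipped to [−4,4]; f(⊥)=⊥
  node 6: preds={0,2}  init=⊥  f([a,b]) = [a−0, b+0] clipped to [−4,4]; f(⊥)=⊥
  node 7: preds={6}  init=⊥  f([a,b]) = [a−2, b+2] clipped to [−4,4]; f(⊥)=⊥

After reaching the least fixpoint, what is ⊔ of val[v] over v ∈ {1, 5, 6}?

[-4,4]

Worklist (38 pops):
  #1 pop 0: in=[0,0] → [0,0] (was ⊥); enqueue []
  #2 pop 1: in=[0,0] → [0,0] (was ⊥); enqueue []
  #3 pop 2: in=[0,0] → [-1,0] (was [0,0]); enqueue [0]
  #4 pop 3: in=[0,0] → [-2,2] (was ⊥); enqueue []
  #5 pop 4: in=[-3,4] → [-3,4] (was ⊥); enqueue [3]
  #6 pop 5: in=[-2,2] → [-3,4] (no change)
  #7 pop 6: in=[-1,0] → [-1,0] (was ⊥); enqueue [2]
  #8 pop 7: in=[-1,0] → [-3,2] (was ⊥); enqueue [5]
  #9 pop 0: in=[-1,0] → [-1,0] (was [0,0]); enqueue [1,6]
  #10 pop 3: in=[-3,4] → [-4,4] (was [-2,2]); enqueue []
  #11 pop 2: in=[-1,0] → [-2,0] (was [-1,0]); enqueue [0]
  #12 pop 5: in=[-4,4] → [-4,4] (was [-3,4]); enqueue [4]
  #13 pop 1: in=[-1,0] → [-1,0] (was [0,0]); enqueue [3]
  #14 pop 6: in=[-2,0] → [-2,0] (was [-1,0]); enqueue [2,7]
  #15 pop 0: in=[-2,0] → [-2,0] (was [-1,0]); enqueue [1,6]
  #16 pop 4: in=[-4,4] → [-4,4] (was [-3,4]); enqueue []
  #17 pop 3: in=[-4,4] → [-4,4] (no change)
  #18 pop 2: in=[-2,0] → [-3,0] (was [-2,0]); enqueue [0]
  #19 pop 7: in=[-2,0] → [-4,2] (was [-3,2]); enqueue [5]
  #20 pop 1: in=[-2,0] → [-2,0] (was [-1,0]); enqueue [3,4]
  #21 pop 6: in=[-3,0] → [-3,0] (was [-2,0]); enqueue [2,7]
  #22 pop 0: in=[-3,0] → [-3,0] (was [-2,0]); enqueue [1,6]
  #23 pop 5: in=[-4,4] → [-4,4] (no change)
  #24 pop 3: in=[-4,4] → [-4,4] (no change)
  #25 pop 4: in=[-4,4] → [-4,4] (no change)
  #26 pop 2: in=[-3,0] → [-4,0] (was [-3,0]); enqueue [0]
  #27 pop 7: in=[-3,0] → [-4,2] (no change)
  #28 pop 1: in=[-3,0] → [-3,0] (was [-2,0]); enqueue [3,4]
  #29 pop 6: in=[-4,0] → [-4,0] (was [-3,0]); enqueue [2,7]
  #30 pop 0: in=[-4,0] → [-4,0] (was [-3,0]); enqueue [1,6]
  #31 pop 3: in=[-4,4] → [-4,4] (no change)
  #32 pop 4: in=[-4,4] → [-4,4] (no change)
  #33 pop 2: in=[-4,0] → [-4,0] (no change)
  #34 pop 7: in=[-4,0] → [-4,2] (no change)
  #35 pop 1: in=[-4,0] → [-4,0] (was [-3,0]); enqueue [3,4]
  #36 pop 6: in=[-4,0] → [-4,0] (no change)
  #37 pop 3: in=[-4,4] → [-4,4] (no change)
  #38 pop 4: in=[-4,4] → [-4,4] (no change)

Fixpoint:
  val[0] = [-4,0]
  val[1] = [-4,0]
  val[2] = [-4,0]
  val[3] = [-4,4]
  val[4] = [-4,4]
  val[5] = [-4,4]
  val[6] = [-4,0]
  val[7] = [-4,2]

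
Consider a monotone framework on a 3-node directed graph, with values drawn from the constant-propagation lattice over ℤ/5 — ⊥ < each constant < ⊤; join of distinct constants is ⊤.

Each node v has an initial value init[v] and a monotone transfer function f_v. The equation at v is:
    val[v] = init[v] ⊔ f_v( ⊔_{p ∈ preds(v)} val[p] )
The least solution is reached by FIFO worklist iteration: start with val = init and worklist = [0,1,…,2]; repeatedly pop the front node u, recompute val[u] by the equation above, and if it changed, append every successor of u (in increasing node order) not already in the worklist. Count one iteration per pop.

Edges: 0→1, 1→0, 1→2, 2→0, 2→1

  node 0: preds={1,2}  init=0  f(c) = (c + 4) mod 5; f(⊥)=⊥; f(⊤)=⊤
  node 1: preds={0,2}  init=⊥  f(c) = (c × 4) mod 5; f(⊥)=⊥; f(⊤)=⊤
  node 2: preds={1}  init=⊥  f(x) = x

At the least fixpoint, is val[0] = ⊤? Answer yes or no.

Worklist (9 pops):
  #1 pop 0: in=⊥ → 0 (no change)
  #2 pop 1: in=0 → 0 (was ⊥); enqueue [0]
  #3 pop 2: in=0 → 0 (was ⊥); enqueue [1]
  #4 pop 0: in=0 → ⊤ (was 0); enqueue []
  #5 pop 1: in=⊤ → ⊤ (was 0); enqueue [0,2]
  #6 pop 0: in=⊤ → ⊤ (no change)
  #7 pop 2: in=⊤ → ⊤ (was 0); enqueue [0,1]
  #8 pop 0: in=⊤ → ⊤ (no change)
  #9 pop 1: in=⊤ → ⊤ (no change)

Fixpoint:
  val[0] = ⊤
  val[1] = ⊤
  val[2] = ⊤

yes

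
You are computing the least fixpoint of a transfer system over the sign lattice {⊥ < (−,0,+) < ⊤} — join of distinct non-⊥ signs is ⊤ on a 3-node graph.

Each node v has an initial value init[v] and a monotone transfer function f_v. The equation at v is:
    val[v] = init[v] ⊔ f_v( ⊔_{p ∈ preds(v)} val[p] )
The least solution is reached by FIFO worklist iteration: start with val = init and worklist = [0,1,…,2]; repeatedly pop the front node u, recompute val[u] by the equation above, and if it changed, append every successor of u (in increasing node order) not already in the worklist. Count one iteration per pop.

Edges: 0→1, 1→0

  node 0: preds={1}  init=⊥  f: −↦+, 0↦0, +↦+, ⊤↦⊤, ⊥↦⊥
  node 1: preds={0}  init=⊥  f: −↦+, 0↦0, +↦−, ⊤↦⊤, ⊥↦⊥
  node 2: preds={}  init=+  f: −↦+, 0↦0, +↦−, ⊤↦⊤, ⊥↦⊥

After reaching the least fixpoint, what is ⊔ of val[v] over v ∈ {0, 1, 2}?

Trace (3 dequeues):
  [1] u=0 | in ⊥ | out ⊥ | ==
  [2] u=1 | in ⊥ | out ⊥ | ==
  [3] u=2 | in ⊥ | out + | ==

Converged values:
  [0] ⊥
  [1] ⊥
  [2] +

+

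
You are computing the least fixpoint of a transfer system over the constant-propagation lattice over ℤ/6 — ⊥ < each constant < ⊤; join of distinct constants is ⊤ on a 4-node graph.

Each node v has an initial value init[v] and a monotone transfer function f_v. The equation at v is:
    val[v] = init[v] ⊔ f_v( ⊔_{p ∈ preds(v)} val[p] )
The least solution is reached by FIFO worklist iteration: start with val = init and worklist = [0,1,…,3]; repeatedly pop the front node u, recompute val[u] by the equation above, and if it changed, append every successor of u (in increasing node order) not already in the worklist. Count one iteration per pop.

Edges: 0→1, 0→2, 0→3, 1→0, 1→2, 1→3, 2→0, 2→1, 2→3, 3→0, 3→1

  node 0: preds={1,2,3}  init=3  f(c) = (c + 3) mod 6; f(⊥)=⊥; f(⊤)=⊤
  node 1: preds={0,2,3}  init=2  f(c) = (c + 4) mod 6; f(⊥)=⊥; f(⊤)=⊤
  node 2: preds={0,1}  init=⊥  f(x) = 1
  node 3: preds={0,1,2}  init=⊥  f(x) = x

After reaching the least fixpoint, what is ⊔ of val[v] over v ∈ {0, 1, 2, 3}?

Trace (6 dequeues):
  [1] u=0 | in 2 | out ⊤ | prev 3 | push {}
  [2] u=1 | in ⊤ | out ⊤ | prev 2 | push {0}
  [3] u=2 | in ⊤ | out 1 | prev ⊥ | push {1}
  [4] u=3 | in ⊤ | out ⊤ | prev ⊥ | push {}
  [5] u=0 | in ⊤ | out ⊤ | ==
  [6] u=1 | in ⊤ | out ⊤ | ==

Converged values:
  [0] ⊤
  [1] ⊤
  [2] 1
  [3] ⊤

⊤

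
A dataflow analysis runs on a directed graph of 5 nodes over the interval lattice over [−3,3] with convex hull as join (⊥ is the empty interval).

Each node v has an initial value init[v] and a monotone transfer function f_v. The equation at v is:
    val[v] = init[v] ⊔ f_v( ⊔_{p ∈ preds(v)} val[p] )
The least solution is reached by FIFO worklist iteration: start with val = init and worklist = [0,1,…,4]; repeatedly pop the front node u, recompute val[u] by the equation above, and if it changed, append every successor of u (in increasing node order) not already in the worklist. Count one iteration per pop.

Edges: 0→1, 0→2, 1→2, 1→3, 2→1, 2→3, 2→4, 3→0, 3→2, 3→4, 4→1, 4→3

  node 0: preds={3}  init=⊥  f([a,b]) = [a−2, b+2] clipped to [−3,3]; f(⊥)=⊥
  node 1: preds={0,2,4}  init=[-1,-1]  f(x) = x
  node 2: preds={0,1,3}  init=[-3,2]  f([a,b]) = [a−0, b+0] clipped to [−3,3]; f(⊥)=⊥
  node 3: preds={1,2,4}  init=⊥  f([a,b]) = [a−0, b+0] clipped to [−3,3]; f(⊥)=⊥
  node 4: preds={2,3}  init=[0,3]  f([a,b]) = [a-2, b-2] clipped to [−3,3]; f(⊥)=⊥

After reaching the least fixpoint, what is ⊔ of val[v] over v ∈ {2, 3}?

[-3,3]

Worklist (10 pops):
  #1 pop 0: in=⊥ → ⊥ (no change)
  #2 pop 1: in=[-3,3] → [-3,3] (was [-1,-1]); enqueue []
  #3 pop 2: in=[-3,3] → [-3,3] (was [-3,2]); enqueue [1]
  #4 pop 3: in=[-3,3] → [-3,3] (was ⊥); enqueue [0,2]
  #5 pop 4: in=[-3,3] → [-3,3] (was [0,3]); enqueue [3]
  #6 pop 1: in=[-3,3] → [-3,3] (no change)
  #7 pop 0: in=[-3,3] → [-3,3] (was ⊥); enqueue [1]
  #8 pop 2: in=[-3,3] → [-3,3] (no change)
  #9 pop 3: in=[-3,3] → [-3,3] (no change)
  #10 pop 1: in=[-3,3] → [-3,3] (no change)

Fixpoint:
  val[0] = [-3,3]
  val[1] = [-3,3]
  val[2] = [-3,3]
  val[3] = [-3,3]
  val[4] = [-3,3]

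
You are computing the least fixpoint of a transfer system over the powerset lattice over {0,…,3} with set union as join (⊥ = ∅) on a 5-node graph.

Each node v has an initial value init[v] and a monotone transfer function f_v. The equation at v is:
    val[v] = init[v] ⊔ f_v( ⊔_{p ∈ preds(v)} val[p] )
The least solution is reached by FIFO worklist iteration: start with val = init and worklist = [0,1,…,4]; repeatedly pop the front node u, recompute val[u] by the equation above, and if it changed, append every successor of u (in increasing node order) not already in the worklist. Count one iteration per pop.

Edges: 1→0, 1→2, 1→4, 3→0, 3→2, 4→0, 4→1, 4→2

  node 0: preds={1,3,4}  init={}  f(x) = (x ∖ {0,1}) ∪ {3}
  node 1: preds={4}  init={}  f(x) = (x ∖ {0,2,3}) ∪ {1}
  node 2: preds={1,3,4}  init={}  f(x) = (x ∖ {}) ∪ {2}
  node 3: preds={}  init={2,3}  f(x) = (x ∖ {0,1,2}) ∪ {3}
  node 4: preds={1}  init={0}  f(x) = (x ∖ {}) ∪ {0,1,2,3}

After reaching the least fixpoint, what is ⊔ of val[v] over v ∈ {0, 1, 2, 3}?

{0,1,2,3}

Iteration log — 8 steps:
  step 1. node 0  ⊔preds={0,2,3}  new={2,3}  old={}  +wl: 
  step 2. node 1  ⊔preds={0}  new={1}  old={}  +wl: 0
  step 3. node 2  ⊔preds={0,1,2,3}  new={0,1,2,3}  old={}  +wl: 
  step 4. node 3  ⊔preds={}  new={2,3}  stable
  step 5. node 4  ⊔preds={1}  new={0,1,2,3}  old={0}  +wl: 1,2
  step 6. node 0  ⊔preds={0,1,2,3}  new={2,3}  stable
  step 7. node 1  ⊔preds={0,1,2,3}  new={1}  stable
  step 8. node 2  ⊔preds={0,1,2,3}  new={0,1,2,3}  stable

Least fixpoint reached:
  node 0: {2,3}
  node 1: {1}
  node 2: {0,1,2,3}
  node 3: {2,3}
  node 4: {0,1,2,3}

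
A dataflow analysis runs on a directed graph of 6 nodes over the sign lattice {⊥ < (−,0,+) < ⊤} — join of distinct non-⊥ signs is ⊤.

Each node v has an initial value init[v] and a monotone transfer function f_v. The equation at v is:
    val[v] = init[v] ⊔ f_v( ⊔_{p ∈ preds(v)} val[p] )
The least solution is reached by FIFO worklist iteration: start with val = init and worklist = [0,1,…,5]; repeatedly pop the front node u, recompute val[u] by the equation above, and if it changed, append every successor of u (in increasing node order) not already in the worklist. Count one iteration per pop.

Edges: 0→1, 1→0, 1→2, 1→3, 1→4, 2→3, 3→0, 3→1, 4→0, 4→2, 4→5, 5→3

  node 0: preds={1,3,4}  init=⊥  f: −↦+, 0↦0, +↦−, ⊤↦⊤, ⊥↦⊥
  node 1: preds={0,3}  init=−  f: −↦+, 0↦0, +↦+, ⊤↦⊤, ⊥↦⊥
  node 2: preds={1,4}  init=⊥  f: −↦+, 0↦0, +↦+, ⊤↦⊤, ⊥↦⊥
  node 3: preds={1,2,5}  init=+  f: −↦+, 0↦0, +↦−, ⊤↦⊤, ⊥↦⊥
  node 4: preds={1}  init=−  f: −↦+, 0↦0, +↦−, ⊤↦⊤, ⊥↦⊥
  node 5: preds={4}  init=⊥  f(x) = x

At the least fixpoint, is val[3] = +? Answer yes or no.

Trace (10 dequeues):
  [1] u=0 | in ⊤ | out ⊤ | prev ⊥ | push {}
  [2] u=1 | in ⊤ | out ⊤ | prev − | push {0}
  [3] u=2 | in ⊤ | out ⊤ | prev ⊥ | push {}
  [4] u=3 | in ⊤ | out ⊤ | prev + | push {1}
  [5] u=4 | in ⊤ | out ⊤ | prev − | push {2}
  [6] u=5 | in ⊤ | out ⊤ | prev ⊥ | push {3}
  [7] u=0 | in ⊤ | out ⊤ | ==
  [8] u=1 | in ⊤ | out ⊤ | ==
  [9] u=2 | in ⊤ | out ⊤ | ==
  [10] u=3 | in ⊤ | out ⊤ | ==

Converged values:
  [0] ⊤
  [1] ⊤
  [2] ⊤
  [3] ⊤
  [4] ⊤
  [5] ⊤

no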